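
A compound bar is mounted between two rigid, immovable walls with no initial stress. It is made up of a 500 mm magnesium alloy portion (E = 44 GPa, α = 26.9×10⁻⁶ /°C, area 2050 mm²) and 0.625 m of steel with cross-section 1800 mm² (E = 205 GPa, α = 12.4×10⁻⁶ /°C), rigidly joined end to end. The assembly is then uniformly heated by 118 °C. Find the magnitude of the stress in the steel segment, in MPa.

σ ≈ 192 MPa (compressive)

Free thermal expansion of the whole bar: Σ αᵢΔT Lᵢ = 26.9×10⁻⁶×118×500 + 12.4×10⁻⁶×118×625 = 2.502 mm.
Since the ends are fixed, an axial force P builds up, equal in every segment, with P · Σ Lᵢ/(AᵢEᵢ) = δ_free.
Σ Lᵢ/(AᵢEᵢ) = 500/(2050×44×10³) + 625/(1800×205×10³) = 7.237×10⁻⁶ mm/N.
Hence P = δ_free / Σ(L/AE) = 2.502/7.237×10⁻⁶ = 345.7 kN (compressive).
σ_{steel} = P / A = 345700 / 1800 = 192 MPa.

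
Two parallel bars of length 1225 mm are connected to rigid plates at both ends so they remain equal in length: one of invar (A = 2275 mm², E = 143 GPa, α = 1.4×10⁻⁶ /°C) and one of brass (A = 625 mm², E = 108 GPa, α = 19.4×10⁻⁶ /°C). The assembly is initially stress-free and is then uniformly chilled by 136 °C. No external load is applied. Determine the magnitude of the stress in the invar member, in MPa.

Both members must finish at the same length. With the larger α, the brass tends to over-contract; the plates restrain it, putting the brass in tension and the invar in compression. With no external load the two internal forces are equal and opposite, magnitude P.
Compatibility of the two members (thermal + elastic change equal): (α₁ − α₂)ΔT = P·[1/(A₁E₁) + 1/(A₂E₂)].
|α₁ − α₂|·ΔT = 18×10⁻⁶ × 136 = 0.002448.
1/(A₁E₁) + 1/(A₂E₂) = 1/(2275×143×10³) + 1/(625×108×10³) = 1.789×10⁻⁸ N⁻¹.
P = 0.002448 / 1.789×10⁻⁸ = 136800 N = 136.8 kN.
σ_{invar} = P/A₁ = 136800/2275 = 60.15 MPa, compressive.

σ ≈ 60.2 MPa (compressive)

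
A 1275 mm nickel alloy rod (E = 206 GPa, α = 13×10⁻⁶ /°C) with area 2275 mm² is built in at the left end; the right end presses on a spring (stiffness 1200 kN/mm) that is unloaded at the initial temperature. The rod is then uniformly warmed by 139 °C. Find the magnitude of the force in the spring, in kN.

The unrestrained thermal change is αΔT L = 13×10⁻⁶ × 139 × 1275 = 2.304 mm.
Let P be the compressive force at the spring. The rod shortens elastically by PL/(AE) and the spring compresses by P/k; together these equal δ_free.
P [ L/(AE) + 1/k ] = δ_free → P [ 1275/(2275×206×10³) + 1/(1200×10³) ] = 2.304.
P = 2.304 / 3.554×10⁻⁶ = 648300 N.

P ≈ 648 kN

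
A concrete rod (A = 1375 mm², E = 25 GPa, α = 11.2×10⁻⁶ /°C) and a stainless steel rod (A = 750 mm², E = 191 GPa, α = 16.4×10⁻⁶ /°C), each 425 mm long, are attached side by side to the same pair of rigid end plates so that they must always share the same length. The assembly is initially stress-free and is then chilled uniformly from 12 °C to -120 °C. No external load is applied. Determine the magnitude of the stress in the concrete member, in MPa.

σ ≈ 13.8 MPa (compressive)

Both members must finish at the same length. With the larger α, the stainless steel tends to over-contract; the plates restrain it, putting the stainless steel in tension and the concrete in compression. With no external load the two internal forces are equal and opposite, magnitude P.
Compatibility of the two members (thermal + elastic change equal): (α₁ − α₂)ΔT = P·[1/(A₁E₁) + 1/(A₂E₂)].
|α₁ − α₂|·ΔT = 5.2×10⁻⁶ × 132 = 0.0006864.
1/(A₁E₁) + 1/(A₂E₂) = 1/(1375×25×10³) + 1/(750×191×10³) = 3.607×10⁻⁸ N⁻¹.
So P = 0.0006864 / 3.607×10⁻⁸ = 19.03 kN.
σ_{concrete} = P/A₁ = 19030/1375 = 13.84 MPa, compressive.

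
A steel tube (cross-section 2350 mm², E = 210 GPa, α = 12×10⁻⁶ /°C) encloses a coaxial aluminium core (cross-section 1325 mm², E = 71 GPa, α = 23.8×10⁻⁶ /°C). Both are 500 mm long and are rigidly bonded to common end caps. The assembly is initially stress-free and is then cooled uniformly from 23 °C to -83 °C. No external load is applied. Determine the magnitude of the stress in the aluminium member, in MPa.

Both members must finish at the same length. With the larger α, the aluminium tends to over-contract; the plates restrain it, putting the aluminium in tension and the steel in compression. With no external load the two internal forces are equal and opposite, magnitude P.
Setting the final lengths equal and cancelling L: (α₁ − α₂)ΔT = P/(A₁E₁) + P/(A₂E₂).
|α₁ − α₂|·ΔT = 11.8×10⁻⁶ × 106 = 0.001251.
1/(A₁E₁) + 1/(A₂E₂) = 1/(2350×210×10³) + 1/(1325×71×10³) = 1.266×10⁻⁸ N⁻¹.
P = 0.001251 / 1.266×10⁻⁸ = 98830 N = 98.83 kN.
σ_{aluminium} = P/A₂ = 98830/1325 = 74.59 MPa, tensile.

σ ≈ 74.6 MPa (tensile)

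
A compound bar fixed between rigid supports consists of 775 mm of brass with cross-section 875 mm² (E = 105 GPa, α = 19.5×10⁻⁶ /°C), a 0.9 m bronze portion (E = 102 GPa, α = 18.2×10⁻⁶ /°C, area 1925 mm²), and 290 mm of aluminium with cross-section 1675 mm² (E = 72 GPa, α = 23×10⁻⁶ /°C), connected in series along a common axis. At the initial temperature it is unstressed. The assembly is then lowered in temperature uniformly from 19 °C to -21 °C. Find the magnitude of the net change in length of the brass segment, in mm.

With the walls removed the bar would change length by δ_free = Σ αᵢΔT Lᵢ = 19.5×10⁻⁶×40×775 + 18.2×10⁻⁶×40×900 + 23×10⁻⁶×40×290 = 1.526 mm.
The walls prevent any net length change, so an axial force P (same in every segment) develops. Compatibility: P · Σ Lᵢ/(AᵢEᵢ) = δ_free.
The series flexibility is Σ Lᵢ/(AᵢEᵢ) = 775/(875×105×10³) + 900/(1925×102×10³) + 290/(1675×72×10³) = 1.542×10⁻⁵ mm/N.
So P = 1.526 / 1.542×10⁻⁵ = 98.97 kN, tensile.
For the brass segment, free thermal change = 19.5×10⁻⁶×40×775 = 0.6045 mm and elastic change from P = 98970×775/(875×105×10³) = 0.8349 mm; these oppose, so the net change is 0.23 mm (segment lengthens).

|ΔL| ≈ 0.23 mm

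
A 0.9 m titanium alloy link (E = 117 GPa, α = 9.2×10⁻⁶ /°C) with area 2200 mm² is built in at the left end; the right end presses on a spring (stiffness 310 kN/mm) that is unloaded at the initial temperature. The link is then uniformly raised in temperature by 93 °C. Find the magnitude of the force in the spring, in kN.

P ≈ 115 kN

The unrestrained thermal change is αΔT L = 9.2×10⁻⁶ × 93 × 900 = 0.77 mm.
Let P be the compressive force at the spring. The link shortens elastically by PL/(AE) and the spring compresses by P/k; together these equal δ_free.
P [ L/(AE) + 1/k ] = δ_free → P [ 900/(2200×117×10³) + 1/(310×10³) ] = 0.77.
P = 0.77 / 6.722×10⁻⁶ = 114500 N.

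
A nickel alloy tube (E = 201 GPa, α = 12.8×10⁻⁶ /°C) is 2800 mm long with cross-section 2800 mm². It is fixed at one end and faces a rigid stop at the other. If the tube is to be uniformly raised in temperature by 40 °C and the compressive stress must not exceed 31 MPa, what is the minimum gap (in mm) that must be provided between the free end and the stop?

With no wall the tube would lengthen by αΔT L = 12.8×10⁻⁶ × 40 × 2800 = 1.434 mm.
A stress of 31 MPa corresponds to the wall pushing the tube back by σL/E = 31×2800/(201×10³) = 0.4318 mm.
So the gap has to take up the difference, g_min = δ_free − σL/E = 1.434 − 0.4318 = 1.002 mm.

g ≈ 1 mm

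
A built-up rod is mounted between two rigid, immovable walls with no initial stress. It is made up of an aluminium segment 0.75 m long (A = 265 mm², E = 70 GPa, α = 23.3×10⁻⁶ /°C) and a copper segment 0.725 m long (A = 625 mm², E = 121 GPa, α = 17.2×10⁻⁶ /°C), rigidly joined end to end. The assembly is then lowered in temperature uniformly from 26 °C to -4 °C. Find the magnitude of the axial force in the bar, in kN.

If the supports were absent, the total length change would be Σ αᵢΔT Lᵢ = 23.3×10⁻⁶×30×750 + 17.2×10⁻⁶×30×725 = 0.8983 mm.
The rigid supports impose zero overall length change; the single axial force P common to all segments must satisfy P Σ Lᵢ/(AᵢEᵢ) = δ_free.
Σ Lᵢ/(AᵢEᵢ) = 750/(265×70×10³) + 725/(625×121×10³) = 5.002×10⁻⁵ mm/N.
P = 0.8983 / 5.002×10⁻⁵ = 17960 N = 17.96 kN, tensile.

P ≈ 18 kN (tensile)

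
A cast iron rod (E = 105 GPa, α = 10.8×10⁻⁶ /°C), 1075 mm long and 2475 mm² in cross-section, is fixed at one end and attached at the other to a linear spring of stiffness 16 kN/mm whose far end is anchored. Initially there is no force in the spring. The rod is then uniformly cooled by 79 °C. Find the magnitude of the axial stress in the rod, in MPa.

σ ≈ 5.56 MPa (tensile)

Free thermal contraction: δ_free = αΔT L = 10.8×10⁻⁶ × 79 × 1075 = 0.9172 mm.
With a force P in the spring, the elastic change of the rod is PL/(AE) and that of the spring is P/k; compatibility requires their sum to equal δ_free.
P [ L/(AE) + 1/k ] = δ_free → P [ 1075/(2475×105×10³) + 1/(16×10³) ] = 0.9172.
P = 0.9172 / 6.664×10⁻⁵ = 13760 N.
σ = P/A = 13760/2475 = 5.561 MPa.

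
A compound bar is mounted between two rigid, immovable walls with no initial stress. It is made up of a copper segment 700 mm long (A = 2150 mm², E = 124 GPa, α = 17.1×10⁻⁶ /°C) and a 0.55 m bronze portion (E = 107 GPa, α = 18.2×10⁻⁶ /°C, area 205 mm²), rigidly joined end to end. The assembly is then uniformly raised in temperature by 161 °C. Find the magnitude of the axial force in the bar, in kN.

Free thermal expansion of the whole bar: Σ αᵢΔT Lᵢ = 17.1×10⁻⁶×161×700 + 18.2×10⁻⁶×161×550 = 3.539 mm.
The rigid supports impose zero overall length change; the single axial force P common to all segments must satisfy P Σ Lᵢ/(AᵢEᵢ) = δ_free.
Σ Lᵢ/(AᵢEᵢ) = 700/(2150×124×10³) + 550/(205×107×10³) = 2.77×10⁻⁵ mm/N.
So P = 3.539 / 2.77×10⁻⁵ = 127.8 kN, compressive.

P ≈ 128 kN (compressive)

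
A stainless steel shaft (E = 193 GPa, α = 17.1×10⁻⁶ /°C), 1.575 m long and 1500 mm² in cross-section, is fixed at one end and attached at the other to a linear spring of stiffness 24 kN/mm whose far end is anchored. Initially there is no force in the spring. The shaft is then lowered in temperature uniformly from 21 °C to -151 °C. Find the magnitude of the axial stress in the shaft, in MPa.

The unrestrained thermal change is αΔT L = 17.1×10⁻⁶ × 172 × 1575 = 4.632 mm.
Let P be the tensile force in the spring. The shaft extends elastically by PL/(AE) and the spring stretches by P/k; together these equal δ_free.
P [ L/(AE) + 1/k ] = δ_free → P [ 1575/(1500×193×10³) + 1/(24×10³) ] = 4.632.
P = 4.632 / 4.711×10⁻⁵ = 98340 N.
σ = P/A = 98340/1500 = 65.56 MPa.

σ ≈ 65.6 MPa (tensile)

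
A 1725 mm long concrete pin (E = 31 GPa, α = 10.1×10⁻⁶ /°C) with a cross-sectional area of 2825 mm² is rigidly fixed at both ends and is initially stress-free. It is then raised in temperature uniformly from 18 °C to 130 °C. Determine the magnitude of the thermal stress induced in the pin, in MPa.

σ ≈ 35.1 MPa (compressive)

With length fixed, the mechanical strain must cancel the thermal strain αΔT = 10.1×10⁻⁶ × 112 = 1131.2×10⁻⁶.
Hence σ = E·αΔT = 31×10³ × 1131.2×10⁻⁶ = 35.07 MPa, compressive.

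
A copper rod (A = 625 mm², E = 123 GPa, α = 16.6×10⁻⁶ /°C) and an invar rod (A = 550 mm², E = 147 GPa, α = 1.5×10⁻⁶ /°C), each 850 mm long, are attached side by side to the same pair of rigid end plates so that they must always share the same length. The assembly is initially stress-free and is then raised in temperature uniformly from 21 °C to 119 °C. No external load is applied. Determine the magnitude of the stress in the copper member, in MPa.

Both members must finish at the same length. With the larger α, the copper tends to over-expand; the plates restrain it, putting the copper in compression and the invar in tension. With no external load the two internal forces are equal and opposite, magnitude P.
Compatibility of the two members (thermal + elastic change equal): (α₁ − α₂)ΔT = P·[1/(A₁E₁) + 1/(A₂E₂)].
|α₁ − α₂|·ΔT = 15.1×10⁻⁶ × 98 = 0.00148.
1/(A₁E₁) + 1/(A₂E₂) = 1/(625×123×10³) + 1/(550×147×10³) = 2.538×10⁻⁸ N⁻¹.
So P = 0.00148 / 2.538×10⁻⁸ = 58.31 kN.
σ_{copper} = P/A₁ = 58310/625 = 93.3 MPa, compressive.

σ ≈ 93.3 MPa (compressive)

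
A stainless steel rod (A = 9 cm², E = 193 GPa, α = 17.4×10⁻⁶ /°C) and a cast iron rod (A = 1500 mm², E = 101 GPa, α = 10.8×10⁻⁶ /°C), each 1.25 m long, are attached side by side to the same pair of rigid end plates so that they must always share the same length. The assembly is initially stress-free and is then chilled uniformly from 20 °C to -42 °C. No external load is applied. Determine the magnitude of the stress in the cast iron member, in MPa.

Equilibrium of a rigid end plate with no external load gives equal and opposite internal forces ±P in the two members. Since α_{stainless steel} > α_{cast iron}, cooling drives the stainless steel into tension and the cast iron into compression.
Equating the net (thermal + elastic) strains gives |α₁ − α₂|·ΔT = P·[1/(A₁E₁) + 1/(A₂E₂)].
|α₁ − α₂|·ΔT = 6.6×10⁻⁶ × 62 = 0.0004092.
1/(A₁E₁) + 1/(A₂E₂) = 1/(900×193×10³) + 1/(1500×101×10³) = 1.236×10⁻⁸ N⁻¹.
So P = 0.0004092 / 1.236×10⁻⁸ = 33.11 kN.
σ_{cast iron} = P/A₂ = 33110/1500 = 22.08 MPa, compressive.

σ ≈ 22.1 MPa (compressive)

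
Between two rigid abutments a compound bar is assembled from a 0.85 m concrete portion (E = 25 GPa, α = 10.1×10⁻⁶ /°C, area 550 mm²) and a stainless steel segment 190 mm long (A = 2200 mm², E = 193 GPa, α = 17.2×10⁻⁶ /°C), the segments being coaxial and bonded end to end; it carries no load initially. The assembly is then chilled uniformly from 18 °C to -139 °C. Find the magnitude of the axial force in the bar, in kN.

With the walls removed the bar would change length by δ_free = Σ αᵢΔT Lᵢ = 10.1×10⁻⁶×157×850 + 17.2×10⁻⁶×157×190 = 1.861 mm.
Since the ends are fixed, an axial force P builds up, equal in every segment, with P · Σ Lᵢ/(AᵢEᵢ) = δ_free.
Σ Lᵢ/(AᵢEᵢ) = 850/(550×25×10³) + 190/(2200×193×10³) = 6.227×10⁻⁵ mm/N.
Hence P = δ_free / Σ(L/AE) = 1.861/6.227×10⁻⁵ = 29.89 kN (tensile).

P ≈ 29.9 kN (tensile)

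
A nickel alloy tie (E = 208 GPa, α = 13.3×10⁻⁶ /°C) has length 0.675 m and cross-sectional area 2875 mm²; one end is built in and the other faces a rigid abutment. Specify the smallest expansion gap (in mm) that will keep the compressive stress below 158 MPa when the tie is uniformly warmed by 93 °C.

g ≈ 0.322 mm

Free expansion if unrestrained: δ_free = αΔT L = 13.3×10⁻⁶ × 93 × 675 = 0.8349 mm.
A stress of 158 MPa corresponds to the wall pushing the tie back by σL/E = 158×675/(208×10³) = 0.5127 mm.
So the gap has to take up the difference, g_min = δ_free − σL/E = 0.8349 − 0.5127 = 0.3222 mm.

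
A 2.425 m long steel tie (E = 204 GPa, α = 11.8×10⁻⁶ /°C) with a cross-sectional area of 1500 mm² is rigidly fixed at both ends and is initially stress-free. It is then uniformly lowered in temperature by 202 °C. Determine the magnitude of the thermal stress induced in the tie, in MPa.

With length fixed, the mechanical strain must cancel the thermal strain αΔT = 11.8×10⁻⁶ × 202 = 2383.6×10⁻⁶.
σ = EαΔT = 204×10³ × 11.8×10⁻⁶ × 202 = 486.3 MPa (tensile; the tie is trying to contract).

σ ≈ 486 MPa (tensile)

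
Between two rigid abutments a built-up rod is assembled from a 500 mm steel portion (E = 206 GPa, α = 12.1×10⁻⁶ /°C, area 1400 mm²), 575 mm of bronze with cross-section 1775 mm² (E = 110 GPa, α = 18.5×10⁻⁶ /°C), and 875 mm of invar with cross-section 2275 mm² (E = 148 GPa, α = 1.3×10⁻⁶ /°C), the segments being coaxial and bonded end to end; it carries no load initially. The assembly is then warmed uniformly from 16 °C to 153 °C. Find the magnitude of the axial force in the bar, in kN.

P ≈ 336 kN (compressive)

With the walls removed the bar would change length by δ_free = Σ αᵢΔT Lᵢ = 12.1×10⁻⁶×137×500 + 18.5×10⁻⁶×137×575 + 1.3×10⁻⁶×137×875 = 2.442 mm.
Since the ends are fixed, an axial force P builds up, equal in every segment, with P · Σ Lᵢ/(AᵢEᵢ) = δ_free.
Σ Lᵢ/(AᵢEᵢ) = 500/(1400×206×10³) + 575/(1775×110×10³) + 875/(2275×148×10³) = 7.277×10⁻⁶ mm/N.
P = 2.442 / 7.277×10⁻⁶ = 335600 N = 335.6 kN, compressive.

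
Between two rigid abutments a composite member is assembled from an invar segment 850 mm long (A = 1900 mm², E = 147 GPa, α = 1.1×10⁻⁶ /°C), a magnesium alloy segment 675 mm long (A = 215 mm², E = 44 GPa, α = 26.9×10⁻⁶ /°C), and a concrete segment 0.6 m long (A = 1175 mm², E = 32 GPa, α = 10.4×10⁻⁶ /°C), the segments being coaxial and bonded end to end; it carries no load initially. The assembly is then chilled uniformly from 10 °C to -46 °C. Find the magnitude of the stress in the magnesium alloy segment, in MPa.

With the walls removed the bar would change length by δ_free = Σ αᵢΔT Lᵢ = 1.1×10⁻⁶×56×850 + 26.9×10⁻⁶×56×675 + 10.4×10⁻⁶×56×600 = 1.419 mm.
Since the ends are fixed, an axial force P builds up, equal in every segment, with P · Σ Lᵢ/(AᵢEᵢ) = δ_free.
The series flexibility is Σ Lᵢ/(AᵢEᵢ) = 850/(1900×147×10³) + 675/(215×44×10³) + 600/(1175×32×10³) = 9.035×10⁻⁵ mm/N.
Hence P = δ_free / Σ(L/AE) = 1.419/9.035×10⁻⁵ = 15.7 kN (tensile).
σ_{magnesium alloy} = P / A = 15700 / 215 = 73.03 MPa.

σ ≈ 73 MPa (tensile)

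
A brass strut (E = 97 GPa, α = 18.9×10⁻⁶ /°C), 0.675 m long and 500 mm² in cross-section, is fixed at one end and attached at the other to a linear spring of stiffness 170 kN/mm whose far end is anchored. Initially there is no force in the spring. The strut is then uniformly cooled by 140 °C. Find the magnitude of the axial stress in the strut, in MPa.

Free thermal contraction: δ_free = αΔT L = 18.9×10⁻⁶ × 140 × 675 = 1.786 mm.
With a force P in the spring, the elastic change of the strut is PL/(AE) and that of the spring is P/k; compatibility requires their sum to equal δ_free.
So P = δ_free / [L/(AE) + 1/k] = 1.786 / [ 675/(500×97×10³) + 1/(170×10³) ].
P = 1.786 / 1.98×10⁻⁵ = 90210 N.
σ = P/A = 90210/500 = 180.4 MPa.

σ ≈ 180 MPa (tensile)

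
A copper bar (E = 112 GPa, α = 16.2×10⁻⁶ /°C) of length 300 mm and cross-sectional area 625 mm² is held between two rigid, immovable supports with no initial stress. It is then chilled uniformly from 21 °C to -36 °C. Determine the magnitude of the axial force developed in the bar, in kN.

P ≈ 64.6 kN (tensile)

The ends cannot move, so σ = EαΔT = 112×10³ × 16.2×10⁻⁶ × 57 = 103.4 MPa.
P = AEαΔT = 625 × 112×10³ × 16.2×10⁻⁶ × 57 = 64.64 kN (tensile).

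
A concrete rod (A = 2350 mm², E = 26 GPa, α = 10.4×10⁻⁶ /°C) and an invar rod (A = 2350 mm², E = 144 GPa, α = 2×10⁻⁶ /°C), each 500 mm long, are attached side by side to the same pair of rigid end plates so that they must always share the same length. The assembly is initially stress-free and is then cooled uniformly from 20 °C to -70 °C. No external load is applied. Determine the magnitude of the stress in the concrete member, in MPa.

σ ≈ 16.6 MPa (tensile)

The concrete has the larger α, so on cooling it would change length more than the invar if both were free. The rigid plates force a common final length, so the concrete is put into tension and the invar into compression, with equal and opposite forces P (no external load).
Equating the net (thermal + elastic) strains gives |α₁ − α₂|·ΔT = P·[1/(A₁E₁) + 1/(A₂E₂)].
|α₁ − α₂|·ΔT = 8.4×10⁻⁶ × 90 = 0.000756.
1/(A₁E₁) + 1/(A₂E₂) = 1/(2350×26×10³) + 1/(2350×144×10³) = 1.932×10⁻⁸ N⁻¹.
So P = 0.000756 / 1.932×10⁻⁸ = 39.13 kN.
σ_{concrete} = P/A₁ = 39130/2350 = 16.65 MPa, tensile.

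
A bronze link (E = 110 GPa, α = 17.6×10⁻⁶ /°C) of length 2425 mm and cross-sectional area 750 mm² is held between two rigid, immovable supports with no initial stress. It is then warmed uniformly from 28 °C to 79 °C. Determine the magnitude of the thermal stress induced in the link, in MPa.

With length fixed, the mechanical strain must cancel the thermal strain αΔT = 17.6×10⁻⁶ × 51 = 897.6×10⁻⁶.
The stress required to suppress this strain is σ = Eε = 110×10³ × 897.6×10⁻⁶ = 98.74 MPa, compressive since the link is trying to expand.

σ ≈ 98.7 MPa (compressive)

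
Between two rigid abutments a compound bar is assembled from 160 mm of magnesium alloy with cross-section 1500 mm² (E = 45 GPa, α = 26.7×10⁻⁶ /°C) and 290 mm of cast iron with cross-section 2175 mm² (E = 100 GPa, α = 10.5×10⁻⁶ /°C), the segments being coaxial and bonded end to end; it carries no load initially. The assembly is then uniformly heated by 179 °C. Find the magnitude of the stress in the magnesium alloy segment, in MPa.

σ ≈ 236 MPa (compressive)

With the walls removed the bar would change length by δ_free = Σ αᵢΔT Lᵢ = 26.7×10⁻⁶×179×160 + 10.5×10⁻⁶×179×290 = 1.31 mm.
The rigid supports impose zero overall length change; the single axial force P common to all segments must satisfy P Σ Lᵢ/(AᵢEᵢ) = δ_free.
The series flexibility is Σ Lᵢ/(AᵢEᵢ) = 160/(1500×45×10³) + 290/(2175×100×10³) = 3.704×10⁻⁶ mm/N.
So P = 1.31 / 3.704×10⁻⁶ = 353.6 kN, compressive.
σ_{magnesium alloy} = P / A = 353600 / 1500 = 235.8 MPa.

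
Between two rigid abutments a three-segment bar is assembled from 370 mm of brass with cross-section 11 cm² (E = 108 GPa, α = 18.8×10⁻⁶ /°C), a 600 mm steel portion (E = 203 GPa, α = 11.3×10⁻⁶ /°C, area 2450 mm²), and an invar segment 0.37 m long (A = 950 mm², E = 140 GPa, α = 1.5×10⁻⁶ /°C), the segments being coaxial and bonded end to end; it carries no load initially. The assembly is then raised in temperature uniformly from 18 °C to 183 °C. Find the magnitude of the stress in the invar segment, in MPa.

With the walls removed the bar would change length by δ_free = Σ αᵢΔT Lᵢ = 18.8×10⁻⁶×165×370 + 11.3×10⁻⁶×165×600 + 1.5×10⁻⁶×165×370 = 2.358 mm.
The rigid supports impose zero overall length change; the single axial force P common to all segments must satisfy P Σ Lᵢ/(AᵢEᵢ) = δ_free.
Σ Lᵢ/(AᵢEᵢ) = 370/(1100×108×10³) + 600/(2450×203×10³) + 370/(950×140×10³) = 7.103×10⁻⁶ mm/N.
Hence P = δ_free / Σ(L/AE) = 2.358/7.103×10⁻⁶ = 332 kN (compressive).
σ_{invar} = P / A = 332000 / 950 = 349.5 MPa.

σ ≈ 349 MPa (compressive)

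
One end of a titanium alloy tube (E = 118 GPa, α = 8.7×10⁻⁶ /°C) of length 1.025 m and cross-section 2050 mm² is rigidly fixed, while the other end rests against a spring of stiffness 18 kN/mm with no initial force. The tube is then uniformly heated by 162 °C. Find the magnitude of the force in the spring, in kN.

P ≈ 24.2 kN

If the spring were absent the tube would lengthen by αΔT L = 8.7×10⁻⁶ × 162 × 1025 = 1.445 mm.
With a force P in the spring, the elastic change of the tube is PL/(AE) and that of the spring is P/k; compatibility requires their sum to equal δ_free.
P [ L/(AE) + 1/k ] = δ_free → P [ 1025/(2050×118×10³) + 1/(18×10³) ] = 1.445.
P = 1.445 / 5.979×10⁻⁵ = 24160 N.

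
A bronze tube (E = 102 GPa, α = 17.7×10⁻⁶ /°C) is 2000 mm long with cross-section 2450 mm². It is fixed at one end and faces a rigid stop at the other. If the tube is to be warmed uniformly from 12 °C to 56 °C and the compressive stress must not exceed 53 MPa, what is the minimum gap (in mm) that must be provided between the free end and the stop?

g ≈ 0.518 mm

Free expansion if unrestrained: δ_free = αΔT L = 17.7×10⁻⁶ × 44 × 2000 = 1.558 mm.
A stress of 53 MPa corresponds to the wall pushing the tube back by σL/E = 53×2000/(102×10³) = 1.039 mm.
The gap must absorb the remainder: g_min = 1.558 − 1.039 = 0.5184 mm.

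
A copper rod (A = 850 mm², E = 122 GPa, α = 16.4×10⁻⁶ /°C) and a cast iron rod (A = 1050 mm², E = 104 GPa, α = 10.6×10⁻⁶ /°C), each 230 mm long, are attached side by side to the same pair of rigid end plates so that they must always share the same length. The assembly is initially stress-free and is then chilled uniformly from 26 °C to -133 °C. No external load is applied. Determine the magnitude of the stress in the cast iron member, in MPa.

σ ≈ 46.7 MPa (compressive)

Equilibrium of a rigid end plate with no external load gives equal and opposite internal forces ±P in the two members. Since α_{copper} > α_{cast iron}, cooling drives the copper into tension and the cast iron into compression.
Setting the final lengths equal and cancelling L: (α₁ − α₂)ΔT = P/(A₁E₁) + P/(A₂E₂).
|α₁ − α₂|·ΔT = 5.8×10⁻⁶ × 159 = 0.0009222.
1/(A₁E₁) + 1/(A₂E₂) = 1/(850×122×10³) + 1/(1050×104×10³) = 1.88×10⁻⁸ N⁻¹.
So P = 0.0009222 / 1.88×10⁻⁸ = 49.05 kN.
σ_{cast iron} = P/A₂ = 49050/1050 = 46.72 MPa, compressive.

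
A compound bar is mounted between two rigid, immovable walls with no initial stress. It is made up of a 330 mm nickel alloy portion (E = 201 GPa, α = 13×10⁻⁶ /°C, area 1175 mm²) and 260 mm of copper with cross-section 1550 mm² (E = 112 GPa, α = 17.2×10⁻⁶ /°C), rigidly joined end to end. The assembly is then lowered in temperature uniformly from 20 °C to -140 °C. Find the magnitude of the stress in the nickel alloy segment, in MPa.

σ ≈ 412 MPa (tensile)

With the walls removed the bar would change length by δ_free = Σ αᵢΔT Lᵢ = 13×10⁻⁶×160×330 + 17.2×10⁻⁶×160×260 = 1.402 mm.
The rigid supports impose zero overall length change; the single axial force P common to all segments must satisfy P Σ Lᵢ/(AᵢEᵢ) = δ_free.
The series flexibility is Σ Lᵢ/(AᵢEᵢ) = 330/(1175×201×10³) + 260/(1550×112×10³) = 2.895×10⁻⁶ mm/N.
P = 1.402 / 2.895×10⁻⁶ = 484300 N = 484.3 kN, tensile.
σ_{nickel alloy} = P / A = 484300 / 1175 = 412.1 MPa.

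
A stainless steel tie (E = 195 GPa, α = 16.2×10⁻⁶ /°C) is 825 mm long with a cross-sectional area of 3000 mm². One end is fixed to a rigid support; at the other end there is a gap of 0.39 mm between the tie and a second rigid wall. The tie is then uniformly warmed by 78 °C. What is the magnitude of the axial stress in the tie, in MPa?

Free thermal elongation = αΔT L = 16.2×10⁻⁶ × 78 × 825 = 1.042 mm.
This exceeds the 0.39 mm gap, so the wall pushes back. The portion of expansion that must be recovered elastically is δ_free − gap = 1.042 − 0.39 = 0.6525 mm.
That suppressed elongation corresponds to σ = E·Δ/L = 195×10³ × 0.6525/825 = 154.2 MPa.

σ ≈ 154 MPa (compressive)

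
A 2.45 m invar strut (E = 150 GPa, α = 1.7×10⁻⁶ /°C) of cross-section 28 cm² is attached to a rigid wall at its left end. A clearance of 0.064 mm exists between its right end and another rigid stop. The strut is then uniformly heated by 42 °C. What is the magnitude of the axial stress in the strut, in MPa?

σ ≈ 6.79 MPa (compressive)

Free thermal elongation = αΔT L = 1.7×10⁻⁶ × 42 × 2450 = 0.1749 mm.
The gap closes (δ_free > 0.064 mm) and the wall then resists a further 0.1749 − 0.064 = 0.1109 mm of expansion.
That suppressed elongation corresponds to σ = E·Δ/L = 150×10³ × 0.1109/2450 = 6.792 MPa.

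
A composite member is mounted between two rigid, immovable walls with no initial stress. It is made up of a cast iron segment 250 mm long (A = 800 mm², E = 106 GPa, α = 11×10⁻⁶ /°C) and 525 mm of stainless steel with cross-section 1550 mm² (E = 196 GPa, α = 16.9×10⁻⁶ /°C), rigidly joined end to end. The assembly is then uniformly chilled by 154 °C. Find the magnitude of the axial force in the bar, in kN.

P ≈ 383 kN (tensile)

If the supports were absent, the total length change would be Σ αᵢΔT Lᵢ = 11×10⁻⁶×154×250 + 16.9×10⁻⁶×154×525 = 1.79 mm.
The rigid supports impose zero overall length change; the single axial force P common to all segments must satisfy P Σ Lᵢ/(AᵢEᵢ) = δ_free.
The series flexibility is Σ Lᵢ/(AᵢEᵢ) = 250/(800×106×10³) + 525/(1550×196×10³) = 4.676×10⁻⁶ mm/N.
Hence P = δ_free / Σ(L/AE) = 1.79/4.676×10⁻⁶ = 382.8 kN (tensile).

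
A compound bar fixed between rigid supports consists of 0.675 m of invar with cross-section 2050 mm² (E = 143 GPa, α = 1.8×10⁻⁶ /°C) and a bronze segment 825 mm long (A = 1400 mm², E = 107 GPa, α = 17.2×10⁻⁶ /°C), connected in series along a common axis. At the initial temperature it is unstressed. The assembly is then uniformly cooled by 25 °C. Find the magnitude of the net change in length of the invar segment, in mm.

With the walls removed the bar would change length by δ_free = Σ αᵢΔT Lᵢ = 1.8×10⁻⁶×25×675 + 17.2×10⁻⁶×25×825 = 0.3851 mm.
The rigid supports impose zero overall length change; the single axial force P common to all segments must satisfy P Σ Lᵢ/(AᵢEᵢ) = δ_free.
Σ Lᵢ/(AᵢEᵢ) = 675/(2050×143×10³) + 825/(1400×107×10³) = 7.81×10⁻⁶ mm/N.
Hence P = δ_free / Σ(L/AE) = 0.3851/7.81×10⁻⁶ = 49.31 kN (tensile).
For the invar segment, free thermal change = 1.8×10⁻⁶×25×675 = 0.03037 mm and elastic change from P = 49310×675/(2050×143×10³) = 0.1135 mm; these oppose, so the net change is 0.0832 mm (segment lengthens).

|ΔL| ≈ 0.0832 mm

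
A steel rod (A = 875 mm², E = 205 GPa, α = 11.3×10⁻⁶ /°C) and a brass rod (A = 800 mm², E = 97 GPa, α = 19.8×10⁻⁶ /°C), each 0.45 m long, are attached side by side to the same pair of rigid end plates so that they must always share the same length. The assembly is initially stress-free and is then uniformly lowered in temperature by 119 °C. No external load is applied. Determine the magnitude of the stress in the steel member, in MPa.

σ ≈ 62.6 MPa (compressive)

Both members must finish at the same length. With the larger α, the brass tends to over-contract; the plates restrain it, putting the brass in tension and the steel in compression. With no external load the two internal forces are equal and opposite, magnitude P.
Equating the net (thermal + elastic) strains gives |α₁ − α₂|·ΔT = P·[1/(A₁E₁) + 1/(A₂E₂)].
|α₁ − α₂|·ΔT = 8.5×10⁻⁶ × 119 = 0.001012.
1/(A₁E₁) + 1/(A₂E₂) = 1/(875×205×10³) + 1/(800×97×10³) = 1.846×10⁻⁸ N⁻¹.
So P = 0.001012 / 1.846×10⁻⁸ = 54.79 kN.
σ_{steel} = P/A₁ = 54790/875 = 62.62 MPa, compressive.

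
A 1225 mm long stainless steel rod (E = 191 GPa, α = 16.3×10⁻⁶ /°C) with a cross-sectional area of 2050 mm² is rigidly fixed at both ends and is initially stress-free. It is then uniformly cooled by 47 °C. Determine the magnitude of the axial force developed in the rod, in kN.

The ends cannot move, so σ = EαΔT = 191×10³ × 16.3×10⁻⁶ × 47 = 146.3 MPa.
Then P = σA = 146.3 × 2050 mm² = 300 kN, tensile.

P ≈ 300 kN (tensile)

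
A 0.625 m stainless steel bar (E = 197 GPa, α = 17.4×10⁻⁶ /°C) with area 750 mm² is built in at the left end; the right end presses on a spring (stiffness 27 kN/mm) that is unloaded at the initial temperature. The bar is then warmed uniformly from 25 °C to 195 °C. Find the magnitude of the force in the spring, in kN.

P ≈ 44.8 kN

If the spring were absent the bar would lengthen by αΔT L = 17.4×10⁻⁶ × 170 × 625 = 1.849 mm.
With a force P in the spring, the elastic change of the bar is PL/(AE) and that of the spring is P/k; compatibility requires their sum to equal δ_free.
P [ L/(AE) + 1/k ] = δ_free → P [ 625/(750×197×10³) + 1/(27×10³) ] = 1.849.
P = 1.849 / 4.127×10⁻⁵ = 44800 N.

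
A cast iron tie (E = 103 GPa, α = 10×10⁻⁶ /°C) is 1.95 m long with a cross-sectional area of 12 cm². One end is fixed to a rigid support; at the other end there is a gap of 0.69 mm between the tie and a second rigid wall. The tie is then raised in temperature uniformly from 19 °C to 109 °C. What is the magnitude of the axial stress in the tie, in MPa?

σ ≈ 56.3 MPa (compressive)

If the wall were absent the tie would grow by αΔT L = 10×10⁻⁶ × 90 × 1950 = 1.755 mm.
The gap closes (δ_free > 0.69 mm) and the wall then resists a further 1.755 − 0.69 = 1.065 mm of expansion.
So σ = E(δ_free − g)/L = 103×10³ × 1.065/1950 = 56.25 MPa.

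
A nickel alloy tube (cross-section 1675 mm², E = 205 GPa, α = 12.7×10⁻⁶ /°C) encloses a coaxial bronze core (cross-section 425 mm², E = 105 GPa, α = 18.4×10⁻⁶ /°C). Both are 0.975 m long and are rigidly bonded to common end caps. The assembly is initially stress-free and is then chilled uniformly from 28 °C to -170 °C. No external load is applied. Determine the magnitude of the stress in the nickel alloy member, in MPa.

σ ≈ 26.6 MPa (compressive)

The bronze has the larger α, so on cooling it would change length more than the nickel alloy if both were free. The rigid plates force a common final length, so the bronze is put into tension and the nickel alloy into compression, with equal and opposite forces P (no external load).
Equating the net (thermal + elastic) strains gives |α₁ − α₂|·ΔT = P·[1/(A₁E₁) + 1/(A₂E₂)].
|α₁ − α₂|·ΔT = 5.7×10⁻⁶ × 198 = 0.001129.
1/(A₁E₁) + 1/(A₂E₂) = 1/(1675×205×10³) + 1/(425×105×10³) = 2.532×10⁻⁸ N⁻¹.
P = 0.001129 / 2.532×10⁻⁸ = 44570 N = 44.57 kN.
σ_{nickel alloy} = P/A₁ = 44570/1675 = 26.61 MPa, compressive.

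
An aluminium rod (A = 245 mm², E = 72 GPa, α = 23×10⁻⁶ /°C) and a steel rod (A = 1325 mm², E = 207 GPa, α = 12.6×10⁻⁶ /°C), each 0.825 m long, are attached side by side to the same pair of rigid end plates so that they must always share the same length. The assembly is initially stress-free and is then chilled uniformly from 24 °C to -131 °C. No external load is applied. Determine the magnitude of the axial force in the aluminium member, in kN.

P ≈ 26.7 kN (tensile in the aluminium)

The aluminium has the larger α, so on cooling it would change length more than the steel if both were free. The rigid plates force a common final length, so the aluminium is put into tension and the steel into compression, with equal and opposite forces P (no external load).
Compatibility of the two members (thermal + elastic change equal): (α₁ − α₂)ΔT = P·[1/(A₁E₁) + 1/(A₂E₂)].
|α₁ − α₂|·ΔT = 10.4×10⁻⁶ × 155 = 0.001612.
1/(A₁E₁) + 1/(A₂E₂) = 1/(245×72×10³) + 1/(1325×207×10³) = 6.034×10⁻⁸ N⁻¹.
P = 0.001612 / 6.034×10⁻⁸ = 26720 N = 26.72 kN.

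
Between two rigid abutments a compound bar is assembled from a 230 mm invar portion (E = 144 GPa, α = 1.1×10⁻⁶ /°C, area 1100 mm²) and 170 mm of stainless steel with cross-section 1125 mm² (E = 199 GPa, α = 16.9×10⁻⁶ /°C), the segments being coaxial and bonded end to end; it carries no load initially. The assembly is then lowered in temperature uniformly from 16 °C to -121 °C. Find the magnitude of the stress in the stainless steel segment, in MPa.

If the supports were absent, the total length change would be Σ αᵢΔT Lᵢ = 1.1×10⁻⁶×137×230 + 16.9×10⁻⁶×137×170 = 0.4283 mm.
The walls prevent any net length change, so an axial force P (same in every segment) develops. Compatibility: P · Σ Lᵢ/(AᵢEᵢ) = δ_free.
The series flexibility is Σ Lᵢ/(AᵢEᵢ) = 230/(1100×144×10³) + 170/(1125×199×10³) = 2.211×10⁻⁶ mm/N.
Hence P = δ_free / Σ(L/AE) = 0.4283/2.211×10⁻⁶ = 193.7 kN (tensile).
σ_{stainless steel} = P / A = 193700 / 1125 = 172.1 MPa.

σ ≈ 172 MPa (tensile)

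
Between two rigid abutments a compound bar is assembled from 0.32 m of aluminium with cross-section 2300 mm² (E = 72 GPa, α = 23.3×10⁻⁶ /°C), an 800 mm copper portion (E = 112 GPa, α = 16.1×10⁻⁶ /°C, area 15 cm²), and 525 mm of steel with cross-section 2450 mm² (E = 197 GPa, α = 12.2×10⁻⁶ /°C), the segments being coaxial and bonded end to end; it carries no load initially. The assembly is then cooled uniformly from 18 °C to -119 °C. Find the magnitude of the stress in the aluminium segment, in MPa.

Free thermal contraction of the whole bar: Σ αᵢΔT Lᵢ = 23.3×10⁻⁶×137×320 + 16.1×10⁻⁶×137×800 + 12.2×10⁻⁶×137×525 = 3.664 mm.
Since the ends are fixed, an axial force P builds up, equal in every segment, with P · Σ Lᵢ/(AᵢEᵢ) = δ_free.
The series flexibility is Σ Lᵢ/(AᵢEᵢ) = 320/(2300×72×10³) + 800/(1500×112×10³) + 525/(2450×197×10³) = 7.782×10⁻⁶ mm/N.
So P = 3.664 / 7.782×10⁻⁶ = 470.8 kN, tensile.
σ_{aluminium} = P / A = 470800 / 2300 = 204.7 MPa.

σ ≈ 205 MPa (tensile)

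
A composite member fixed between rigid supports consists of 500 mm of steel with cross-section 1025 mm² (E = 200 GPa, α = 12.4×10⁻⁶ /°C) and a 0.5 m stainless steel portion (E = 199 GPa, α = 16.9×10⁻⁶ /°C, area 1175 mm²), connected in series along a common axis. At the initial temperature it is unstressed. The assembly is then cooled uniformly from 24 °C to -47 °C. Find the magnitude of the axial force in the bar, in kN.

P ≈ 227 kN (tensile)

Free thermal contraction of the whole bar: Σ αᵢΔT Lᵢ = 12.4×10⁻⁶×71×500 + 16.9×10⁻⁶×71×500 = 1.04 mm.
The rigid supports impose zero overall length change; the single axial force P common to all segments must satisfy P Σ Lᵢ/(AᵢEᵢ) = δ_free.
The series flexibility is Σ Lᵢ/(AᵢEᵢ) = 500/(1025×200×10³) + 500/(1175×199×10³) = 4.577×10⁻⁶ mm/N.
So P = 1.04 / 4.577×10⁻⁶ = 227.2 kN, tensile.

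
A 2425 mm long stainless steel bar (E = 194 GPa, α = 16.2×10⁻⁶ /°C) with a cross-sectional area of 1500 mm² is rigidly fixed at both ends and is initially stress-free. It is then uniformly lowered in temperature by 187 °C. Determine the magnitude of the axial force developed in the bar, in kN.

P ≈ 882 kN (tensile)

Full restraint means ε = 0, so the stress is σ = EαΔT = 194×10³ × 16.2×10⁻⁶ × 187 = 587.7 MPa.
Axial force P = σA = 587.7 × 1500 = 881600 N = 881.6 kN, tensile.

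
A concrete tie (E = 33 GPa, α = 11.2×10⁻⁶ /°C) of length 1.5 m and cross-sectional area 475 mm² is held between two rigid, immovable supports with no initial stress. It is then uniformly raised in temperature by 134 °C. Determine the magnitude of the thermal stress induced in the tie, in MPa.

σ ≈ 49.5 MPa (compressive)

The supports are rigid, so the total axial strain is zero. The restrained thermal strain is ε = αΔT = 11.2×10⁻⁶ × 134 = 1500.8×10⁻⁶.
Hence σ = E·αΔT = 33×10³ × 1500.8×10⁻⁶ = 49.53 MPa, compressive.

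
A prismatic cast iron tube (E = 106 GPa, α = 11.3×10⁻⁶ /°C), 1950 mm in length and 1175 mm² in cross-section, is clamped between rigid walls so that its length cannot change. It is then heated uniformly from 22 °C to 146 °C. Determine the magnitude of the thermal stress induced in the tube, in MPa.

With length fixed, the mechanical strain must cancel the thermal strain αΔT = 11.3×10⁻⁶ × 124 = 1401.2×10⁻⁶.
The stress required to suppress this strain is σ = Eε = 106×10³ × 1401.2×10⁻⁶ = 148.5 MPa, compressive since the tube is trying to expand.

σ ≈ 149 MPa (compressive)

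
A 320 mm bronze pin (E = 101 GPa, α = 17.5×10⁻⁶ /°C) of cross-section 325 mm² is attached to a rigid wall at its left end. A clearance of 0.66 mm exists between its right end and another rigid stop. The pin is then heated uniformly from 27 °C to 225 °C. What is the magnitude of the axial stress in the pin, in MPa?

σ ≈ 142 MPa (compressive)

Unrestrained expansion: δ_free = αΔT L = 17.5×10⁻⁶ × 198 × 320 = 1.109 mm.
After closing the 0.66 mm clearance, 1.109 − 0.66 = 0.4488 mm of expansion remains to be suppressed by the wall.
So σ = E(δ_free − g)/L = 101×10³ × 0.4488/320 = 141.7 MPa.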